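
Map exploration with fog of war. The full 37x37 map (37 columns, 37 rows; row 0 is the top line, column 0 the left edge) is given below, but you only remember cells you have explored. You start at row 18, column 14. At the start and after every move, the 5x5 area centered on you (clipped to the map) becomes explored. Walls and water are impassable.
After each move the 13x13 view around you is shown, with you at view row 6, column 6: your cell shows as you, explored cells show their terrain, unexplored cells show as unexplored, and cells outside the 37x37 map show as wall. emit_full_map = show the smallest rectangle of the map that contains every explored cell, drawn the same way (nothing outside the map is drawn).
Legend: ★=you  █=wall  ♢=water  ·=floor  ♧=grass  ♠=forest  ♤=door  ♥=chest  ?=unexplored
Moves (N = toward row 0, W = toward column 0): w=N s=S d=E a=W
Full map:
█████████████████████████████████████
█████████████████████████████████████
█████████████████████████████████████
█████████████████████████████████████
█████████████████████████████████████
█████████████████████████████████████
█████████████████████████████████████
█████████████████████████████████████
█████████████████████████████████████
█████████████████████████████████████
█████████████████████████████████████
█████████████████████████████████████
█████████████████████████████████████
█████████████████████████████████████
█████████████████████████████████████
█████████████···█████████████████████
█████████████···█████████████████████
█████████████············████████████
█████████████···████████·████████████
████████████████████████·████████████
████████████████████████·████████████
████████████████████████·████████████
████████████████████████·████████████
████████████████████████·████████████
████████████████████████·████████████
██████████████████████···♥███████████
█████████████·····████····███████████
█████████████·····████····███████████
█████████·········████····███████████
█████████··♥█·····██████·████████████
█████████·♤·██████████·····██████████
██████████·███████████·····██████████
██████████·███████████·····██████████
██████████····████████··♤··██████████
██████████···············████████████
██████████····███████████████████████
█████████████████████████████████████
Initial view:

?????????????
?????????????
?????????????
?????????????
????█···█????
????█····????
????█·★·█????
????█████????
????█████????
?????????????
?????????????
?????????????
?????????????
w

?????????????
?????????????
?????????????
?????????????
????█···█????
????█···█????
????█·★··????
????█···█????
????█████????
????█████????
?????????????
?????????????
?????????????

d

?????????????
?????????????
?????????????
?????????????
???█···██????
???█···██????
???█··★··????
???█···██????
???██████????
???█████?????
?????????????
?????????????
?????????????

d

?????????????
?????????????
?????????????
?????????????
??█···███????
??█···███????
??█···★··????
??█···███????
??███████????
??█████??????
?????????????
?????????????
?????????????

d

?????????????
?????????????
?????????????
?????????????
?█···████????
?█···████????
?█····★··????
?█···████????
?████████????
?█████???????
?????????????
?????????????
?????????????

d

?????????????
?????????????
?????????????
?????????????
█···█████????
█···█████????
█·····★··????
█···█████????
█████████????
█████????????
?????????????
?????????????
?????????????

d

?????????????
?????????????
?????????????
?????????????
···██████????
···██████????
······★··????
···██████????
█████████????
████?????????
?????????????
?????????????
?????????????

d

?????????????
?????????????
?????????????
?????????????
··███████????
··███████????
······★··????
··███████????
█████████????
███??????????
?????????????
?????????????
?????????????

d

?????????????
?????????????
?????????????
?????????????
·████████????
·████████????
······★··????
·████████????
█████████????
██???????????
?????????????
?????????????
?????????????

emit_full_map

█···████████
█···████████
█········★··
█···████████
████████████
█████???????

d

?????????????
?????????????
?????????????
?????????????
█████████????
█████████????
······★··????
████████·????
████████·????
█????????????
?????????????
?????????????
?????????????

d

?????????????
?????????????
?????????????
?????????????
█████████????
█████████????
······★·█????
███████·█????
███████·█????
?????????????
?????????????
?????????????
?????????????

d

?????????????
?????????????
?????????????
?????????????
█████████????
█████████????
······★██????
██████·██????
██████·██????
?????????????
?????????????
?????????????
?????????????

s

?????????????
?????????????
?????????????
█████████????
█████████????
·······██????
██████★██????
██████·██????
????██·██????
?????????????
?????????????
?????????????
?????????????

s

?????????????
?????????????
█████████????
█████████????
·······██????
██████·██????
██████★██????
????██·██????
????██·██????
?????????????
?????????????
?????????????
?????????????

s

?????????????
█████████????
█████████????
·······██????
██████·██????
██████·██????
????██★██????
????██·██????
????██·██????
?????????????
?????????????
?????????????
?????????????

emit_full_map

█···███████████
█···███████████
█············██
█···████████·██
████████████·██
█████?????██★██
??????????██·██
??????????██·██

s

█████████????
█████████????
·······██????
██████·██????
██████·██????
????██·██????
????██★██????
????██·██????
????██·██????
?????????????
?????????????
?????????????
?????????????

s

█████████????
·······██????
██████·██????
██████·██????
????██·██????
????██·██????
????██★██????
????██·██????
????██·██????
?????????????
?????????????
?????????????
?????????????

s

·······██????
██████·██????
██████·██????
????██·██????
????██·██????
????██·██????
????██★██????
????██·██????
????···♥█????
?????????????
?????????????
?????????????
?????????????

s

██████·██????
██████·██????
????██·██????
????██·██????
????██·██????
????██·██????
????██★██????
????···♥█????
????····█????
?????????????
?????????????
?????????????
?????????????

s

██████·██????
????██·██????
????██·██????
????██·██????
????██·██????
????██·██????
????··★♥█????
????····█????
????····█????
?????????????
?????????????
?????????????
?????????????

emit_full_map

█···███████████
█···███████████
█············██
█···████████·██
████████████·██
█████?????██·██
??????????██·██
??????????██·██
??????????██·██
??????????██·██
??????????··★♥█
??????????····█
??????????····█


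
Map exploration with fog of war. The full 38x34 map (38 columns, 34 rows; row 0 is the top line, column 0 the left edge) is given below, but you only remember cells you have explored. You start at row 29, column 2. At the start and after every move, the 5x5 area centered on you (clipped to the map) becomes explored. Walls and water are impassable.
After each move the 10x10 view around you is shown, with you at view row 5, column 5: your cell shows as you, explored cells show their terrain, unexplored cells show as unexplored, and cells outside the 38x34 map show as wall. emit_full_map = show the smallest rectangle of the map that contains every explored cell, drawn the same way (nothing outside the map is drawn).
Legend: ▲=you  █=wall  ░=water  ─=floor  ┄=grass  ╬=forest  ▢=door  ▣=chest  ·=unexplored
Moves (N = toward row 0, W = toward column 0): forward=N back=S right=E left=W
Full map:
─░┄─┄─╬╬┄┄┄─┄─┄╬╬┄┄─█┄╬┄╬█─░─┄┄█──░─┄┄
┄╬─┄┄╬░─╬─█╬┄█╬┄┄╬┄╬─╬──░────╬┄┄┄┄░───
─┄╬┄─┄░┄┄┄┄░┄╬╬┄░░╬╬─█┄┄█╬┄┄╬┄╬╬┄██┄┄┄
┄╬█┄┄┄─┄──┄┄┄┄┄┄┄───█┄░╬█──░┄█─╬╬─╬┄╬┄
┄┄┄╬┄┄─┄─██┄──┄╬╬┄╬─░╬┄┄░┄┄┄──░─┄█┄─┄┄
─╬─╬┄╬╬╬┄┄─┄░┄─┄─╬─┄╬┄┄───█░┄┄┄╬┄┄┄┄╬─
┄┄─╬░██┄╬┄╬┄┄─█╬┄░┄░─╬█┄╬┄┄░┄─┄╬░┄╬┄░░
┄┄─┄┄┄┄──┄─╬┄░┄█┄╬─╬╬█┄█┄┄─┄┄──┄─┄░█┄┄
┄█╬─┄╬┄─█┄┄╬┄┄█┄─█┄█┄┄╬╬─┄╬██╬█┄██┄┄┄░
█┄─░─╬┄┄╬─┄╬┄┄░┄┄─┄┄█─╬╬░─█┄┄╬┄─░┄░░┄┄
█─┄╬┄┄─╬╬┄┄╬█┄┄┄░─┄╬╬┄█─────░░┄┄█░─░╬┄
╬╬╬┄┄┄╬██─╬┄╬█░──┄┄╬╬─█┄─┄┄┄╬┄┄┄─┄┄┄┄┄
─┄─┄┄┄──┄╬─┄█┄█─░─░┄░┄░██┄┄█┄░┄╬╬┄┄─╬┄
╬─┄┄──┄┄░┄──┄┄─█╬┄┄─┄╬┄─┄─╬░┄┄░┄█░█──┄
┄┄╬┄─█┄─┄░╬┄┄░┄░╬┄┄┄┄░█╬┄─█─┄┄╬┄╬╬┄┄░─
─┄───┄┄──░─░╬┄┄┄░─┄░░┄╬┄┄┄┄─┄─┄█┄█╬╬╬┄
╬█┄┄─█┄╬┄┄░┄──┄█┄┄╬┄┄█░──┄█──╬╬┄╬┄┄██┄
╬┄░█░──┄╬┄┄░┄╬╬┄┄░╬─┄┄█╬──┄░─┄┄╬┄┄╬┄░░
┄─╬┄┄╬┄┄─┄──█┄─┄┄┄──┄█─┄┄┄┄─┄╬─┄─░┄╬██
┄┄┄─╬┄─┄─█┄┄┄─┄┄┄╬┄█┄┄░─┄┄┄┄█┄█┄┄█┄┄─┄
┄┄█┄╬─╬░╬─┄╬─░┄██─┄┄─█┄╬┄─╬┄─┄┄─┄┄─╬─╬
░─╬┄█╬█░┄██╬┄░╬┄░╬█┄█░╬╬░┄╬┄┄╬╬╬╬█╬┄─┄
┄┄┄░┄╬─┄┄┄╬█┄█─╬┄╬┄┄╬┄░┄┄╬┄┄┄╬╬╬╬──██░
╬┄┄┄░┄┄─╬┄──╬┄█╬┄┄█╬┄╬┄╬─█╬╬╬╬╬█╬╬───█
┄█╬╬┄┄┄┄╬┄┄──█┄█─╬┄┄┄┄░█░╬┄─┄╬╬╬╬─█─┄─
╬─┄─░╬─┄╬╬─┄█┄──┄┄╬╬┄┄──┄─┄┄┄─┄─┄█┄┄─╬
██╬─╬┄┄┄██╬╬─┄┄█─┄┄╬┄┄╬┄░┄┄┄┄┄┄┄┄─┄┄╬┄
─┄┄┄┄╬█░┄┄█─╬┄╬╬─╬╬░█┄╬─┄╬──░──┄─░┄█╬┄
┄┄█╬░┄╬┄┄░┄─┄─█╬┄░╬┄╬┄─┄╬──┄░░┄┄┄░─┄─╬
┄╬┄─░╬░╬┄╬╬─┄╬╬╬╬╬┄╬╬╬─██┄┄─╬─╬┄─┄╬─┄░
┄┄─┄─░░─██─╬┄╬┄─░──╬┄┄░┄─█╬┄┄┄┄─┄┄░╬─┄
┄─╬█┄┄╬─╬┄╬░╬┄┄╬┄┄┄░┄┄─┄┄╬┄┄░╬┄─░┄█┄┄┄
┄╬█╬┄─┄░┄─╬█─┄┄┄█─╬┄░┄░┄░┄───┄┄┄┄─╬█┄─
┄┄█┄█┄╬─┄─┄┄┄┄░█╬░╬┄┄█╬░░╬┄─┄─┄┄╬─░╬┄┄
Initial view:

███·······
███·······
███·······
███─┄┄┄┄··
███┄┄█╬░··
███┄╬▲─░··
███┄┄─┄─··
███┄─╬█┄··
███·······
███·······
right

██········
██········
██········
██─┄┄┄┄╬··
██┄┄█╬░┄··
██┄╬┄▲░╬··
██┄┄─┄─░··
██┄─╬█┄┄··
██········
██········

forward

██········
██········
██········
██·█╬─╬┄··
██─┄┄┄┄╬··
██┄┄█▲░┄··
██┄╬┄─░╬··
██┄┄─┄─░··
██┄─╬█┄┄··
██········

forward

██········
██········
██········
██·─┄─░╬··
██·█╬─╬┄··
██─┄┄▲┄╬··
██┄┄█╬░┄··
██┄╬┄─░╬··
██┄┄─┄─░··
██┄─╬█┄┄··

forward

██········
██········
██········
██·█╬╬┄┄··
██·─┄─░╬··
██·█╬▲╬┄··
██─┄┄┄┄╬··
██┄┄█╬░┄··
██┄╬┄─░╬··
██┄┄─┄─░··

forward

██········
██········
██········
██·┄┄┄░┄··
██·█╬╬┄┄··
██·─┄▲░╬··
██·█╬─╬┄··
██─┄┄┄┄╬··
██┄┄█╬░┄··
██┄╬┄─░╬··

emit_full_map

·┄┄┄░┄
·█╬╬┄┄
·─┄▲░╬
·█╬─╬┄
─┄┄┄┄╬
┄┄█╬░┄
┄╬┄─░╬
┄┄─┄─░
┄─╬█┄┄

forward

██········
██········
██········
██·┄┄░┄╬··
██·┄┄┄░┄··
██·█╬▲┄┄··
██·─┄─░╬··
██·█╬─╬┄··
██─┄┄┄┄╬··
██┄┄█╬░┄··

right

█·········
█·········
█·········
█·┄┄░┄╬─··
█·┄┄┄░┄┄··
█·█╬╬▲┄┄··
█·─┄─░╬─··
█·█╬─╬┄┄··
█─┄┄┄┄╬···
█┄┄█╬░┄···

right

··········
··········
··········
·┄┄░┄╬─┄··
·┄┄┄░┄┄─··
·█╬╬┄▲┄┄··
·─┄─░╬─┄··
·█╬─╬┄┄┄··
─┄┄┄┄╬····
┄┄█╬░┄····

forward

··········
··········
··········
···┄█╬█░··
·┄┄░┄╬─┄··
·┄┄┄░▲┄─··
·█╬╬┄┄┄┄··
·─┄─░╬─┄··
·█╬─╬┄┄┄··
─┄┄┄┄╬····

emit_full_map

···┄█╬█░
·┄┄░┄╬─┄
·┄┄┄░▲┄─
·█╬╬┄┄┄┄
·─┄─░╬─┄
·█╬─╬┄┄┄
─┄┄┄┄╬··
┄┄█╬░┄··
┄╬┄─░╬··
┄┄─┄─░··
┄─╬█┄┄··

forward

··········
··········
··········
···┄╬─╬░··
···┄█╬█░··
·┄┄░┄▲─┄··
·┄┄┄░┄┄─··
·█╬╬┄┄┄┄··
·─┄─░╬─┄··
·█╬─╬┄┄┄··

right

··········
··········
··········
··┄╬─╬░╬··
··┄█╬█░┄··
┄┄░┄╬▲┄┄··
┄┄┄░┄┄─╬··
█╬╬┄┄┄┄╬··
─┄─░╬─┄···
█╬─╬┄┄┄···

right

··········
··········
··········
·┄╬─╬░╬─··
·┄█╬█░┄█··
┄░┄╬─▲┄┄··
┄┄░┄┄─╬┄··
╬╬┄┄┄┄╬┄··
┄─░╬─┄····
╬─╬┄┄┄····

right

··········
··········
··········
┄╬─╬░╬─┄··
┄█╬█░┄██··
░┄╬─┄▲┄╬··
┄░┄┄─╬┄─··
╬┄┄┄┄╬┄┄··
─░╬─┄·····
─╬┄┄┄·····

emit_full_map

···┄╬─╬░╬─┄
···┄█╬█░┄██
·┄┄░┄╬─┄▲┄╬
·┄┄┄░┄┄─╬┄─
·█╬╬┄┄┄┄╬┄┄
·─┄─░╬─┄···
·█╬─╬┄┄┄···
─┄┄┄┄╬·····
┄┄█╬░┄·····
┄╬┄─░╬·····
┄┄─┄─░·····
┄─╬█┄┄·····

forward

··········
··········
··········
···─┄─█┄··
┄╬─╬░╬─┄··
┄█╬█░▲██··
░┄╬─┄┄┄╬··
┄░┄┄─╬┄─··
╬┄┄┄┄╬┄┄··
─░╬─┄·····

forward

··········
··········
··········
···┄┄─┄─··
···─┄─█┄··
┄╬─╬░▲─┄··
┄█╬█░┄██··
░┄╬─┄┄┄╬··
┄░┄┄─╬┄─··
╬┄┄┄┄╬┄┄··

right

··········
··········
··········
··┄┄─┄──··
··─┄─█┄┄··
╬─╬░╬▲┄╬··
█╬█░┄██╬··
┄╬─┄┄┄╬█··
░┄┄─╬┄─···
┄┄┄┄╬┄┄···

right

··········
··········
··········
·┄┄─┄──█··
·─┄─█┄┄┄··
─╬░╬─▲╬─··
╬█░┄██╬┄··
╬─┄┄┄╬█┄··
┄┄─╬┄─····
┄┄┄╬┄┄····

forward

··········
··········
··········
···╬┄┄░┄··
·┄┄─┄──█··
·─┄─█▲┄┄··
─╬░╬─┄╬─··
╬█░┄██╬┄··
╬─┄┄┄╬█┄··
┄┄─╬┄─····

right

··········
··········
··········
··╬┄┄░┄╬··
┄┄─┄──█┄··
─┄─█┄▲┄─··
╬░╬─┄╬─░··
█░┄██╬┄░··
─┄┄┄╬█┄···
┄─╬┄─·····

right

··········
··········
··········
·╬┄┄░┄╬╬··
┄─┄──█┄─··
┄─█┄┄▲─┄··
░╬─┄╬─░┄··
░┄██╬┄░╬··
┄┄┄╬█┄····
─╬┄─······

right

··········
··········
··········
╬┄┄░┄╬╬┄··
─┄──█┄─┄··
─█┄┄┄▲┄┄··
╬─┄╬─░┄█··
┄██╬┄░╬┄··
┄┄╬█┄·····
╬┄─·······

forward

··········
··········
··········
···┄──┄█··
╬┄┄░┄╬╬┄··
─┄──█▲─┄··
─█┄┄┄─┄┄··
╬─┄╬─░┄█··
┄██╬┄░╬┄··
┄┄╬█┄·····

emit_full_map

···········┄──┄█
········╬┄┄░┄╬╬┄
······┄┄─┄──█▲─┄
······─┄─█┄┄┄─┄┄
···┄╬─╬░╬─┄╬─░┄█
···┄█╬█░┄██╬┄░╬┄
·┄┄░┄╬─┄┄┄╬█┄···
·┄┄┄░┄┄─╬┄─·····
·█╬╬┄┄┄┄╬┄┄·····
·─┄─░╬─┄········
·█╬─╬┄┄┄········
─┄┄┄┄╬··········
┄┄█╬░┄··········
┄╬┄─░╬··········
┄┄─┄─░··········
┄─╬█┄┄··········

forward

··········
··········
··········
···░╬┄┄┄··
···┄──┄█··
╬┄┄░┄▲╬┄··
─┄──█┄─┄··
─█┄┄┄─┄┄··
╬─┄╬─░┄█··
┄██╬┄░╬┄··

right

··········
··········
··········
··░╬┄┄┄░··
··┄──┄█┄··
┄┄░┄╬▲┄┄··
┄──█┄─┄┄··
█┄┄┄─┄┄┄··
─┄╬─░┄█···
██╬┄░╬┄···

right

··········
··········
··········
·░╬┄┄┄░─··
·┄──┄█┄┄··
┄░┄╬╬▲┄░··
──█┄─┄┄┄··
┄┄┄─┄┄┄╬··
┄╬─░┄█····
█╬┄░╬┄····

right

··········
··········
··········
░╬┄┄┄░─┄··
┄──┄█┄┄╬··
░┄╬╬┄▲░╬··
─█┄─┄┄┄─··
┄┄─┄┄┄╬┄··
╬─░┄█·····
╬┄░╬┄·····

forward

··········
··········
··········
···┄░╬┄┄··
░╬┄┄┄░─┄··
┄──┄█▲┄╬··
░┄╬╬┄┄░╬··
─█┄─┄┄┄─··
┄┄─┄┄┄╬┄··
╬─░┄█·····

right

··········
··········
··········
··┄░╬┄┄┄··
╬┄┄┄░─┄░··
──┄█┄▲╬┄··
┄╬╬┄┄░╬─··
█┄─┄┄┄──··
┄─┄┄┄╬┄···
─░┄█······

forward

··········
··········
··········
···█╬┄┄─··
··┄░╬┄┄┄··
╬┄┄┄░▲┄░··
──┄█┄┄╬┄··
┄╬╬┄┄░╬─··
█┄─┄┄┄──··
┄─┄┄┄╬┄···

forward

··········
··········
··········
···─░─░┄··
···█╬┄┄─··
··┄░╬▲┄┄··
╬┄┄┄░─┄░··
──┄█┄┄╬┄··
┄╬╬┄┄░╬─··
█┄─┄┄┄──··

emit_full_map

···············─░─░┄
···············█╬┄┄─
··············┄░╬▲┄┄
···········░╬┄┄┄░─┄░
···········┄──┄█┄┄╬┄
········╬┄┄░┄╬╬┄┄░╬─
······┄┄─┄──█┄─┄┄┄──
······─┄─█┄┄┄─┄┄┄╬┄·
···┄╬─╬░╬─┄╬─░┄█····
···┄█╬█░┄██╬┄░╬┄····
·┄┄░┄╬─┄┄┄╬█┄·······
·┄┄┄░┄┄─╬┄─·········
·█╬╬┄┄┄┄╬┄┄·········
·─┄─░╬─┄············
·█╬─╬┄┄┄············
─┄┄┄┄╬··············
┄┄█╬░┄··············
┄╬┄─░╬··············
┄┄─┄─░··············
┄─╬█┄┄··············


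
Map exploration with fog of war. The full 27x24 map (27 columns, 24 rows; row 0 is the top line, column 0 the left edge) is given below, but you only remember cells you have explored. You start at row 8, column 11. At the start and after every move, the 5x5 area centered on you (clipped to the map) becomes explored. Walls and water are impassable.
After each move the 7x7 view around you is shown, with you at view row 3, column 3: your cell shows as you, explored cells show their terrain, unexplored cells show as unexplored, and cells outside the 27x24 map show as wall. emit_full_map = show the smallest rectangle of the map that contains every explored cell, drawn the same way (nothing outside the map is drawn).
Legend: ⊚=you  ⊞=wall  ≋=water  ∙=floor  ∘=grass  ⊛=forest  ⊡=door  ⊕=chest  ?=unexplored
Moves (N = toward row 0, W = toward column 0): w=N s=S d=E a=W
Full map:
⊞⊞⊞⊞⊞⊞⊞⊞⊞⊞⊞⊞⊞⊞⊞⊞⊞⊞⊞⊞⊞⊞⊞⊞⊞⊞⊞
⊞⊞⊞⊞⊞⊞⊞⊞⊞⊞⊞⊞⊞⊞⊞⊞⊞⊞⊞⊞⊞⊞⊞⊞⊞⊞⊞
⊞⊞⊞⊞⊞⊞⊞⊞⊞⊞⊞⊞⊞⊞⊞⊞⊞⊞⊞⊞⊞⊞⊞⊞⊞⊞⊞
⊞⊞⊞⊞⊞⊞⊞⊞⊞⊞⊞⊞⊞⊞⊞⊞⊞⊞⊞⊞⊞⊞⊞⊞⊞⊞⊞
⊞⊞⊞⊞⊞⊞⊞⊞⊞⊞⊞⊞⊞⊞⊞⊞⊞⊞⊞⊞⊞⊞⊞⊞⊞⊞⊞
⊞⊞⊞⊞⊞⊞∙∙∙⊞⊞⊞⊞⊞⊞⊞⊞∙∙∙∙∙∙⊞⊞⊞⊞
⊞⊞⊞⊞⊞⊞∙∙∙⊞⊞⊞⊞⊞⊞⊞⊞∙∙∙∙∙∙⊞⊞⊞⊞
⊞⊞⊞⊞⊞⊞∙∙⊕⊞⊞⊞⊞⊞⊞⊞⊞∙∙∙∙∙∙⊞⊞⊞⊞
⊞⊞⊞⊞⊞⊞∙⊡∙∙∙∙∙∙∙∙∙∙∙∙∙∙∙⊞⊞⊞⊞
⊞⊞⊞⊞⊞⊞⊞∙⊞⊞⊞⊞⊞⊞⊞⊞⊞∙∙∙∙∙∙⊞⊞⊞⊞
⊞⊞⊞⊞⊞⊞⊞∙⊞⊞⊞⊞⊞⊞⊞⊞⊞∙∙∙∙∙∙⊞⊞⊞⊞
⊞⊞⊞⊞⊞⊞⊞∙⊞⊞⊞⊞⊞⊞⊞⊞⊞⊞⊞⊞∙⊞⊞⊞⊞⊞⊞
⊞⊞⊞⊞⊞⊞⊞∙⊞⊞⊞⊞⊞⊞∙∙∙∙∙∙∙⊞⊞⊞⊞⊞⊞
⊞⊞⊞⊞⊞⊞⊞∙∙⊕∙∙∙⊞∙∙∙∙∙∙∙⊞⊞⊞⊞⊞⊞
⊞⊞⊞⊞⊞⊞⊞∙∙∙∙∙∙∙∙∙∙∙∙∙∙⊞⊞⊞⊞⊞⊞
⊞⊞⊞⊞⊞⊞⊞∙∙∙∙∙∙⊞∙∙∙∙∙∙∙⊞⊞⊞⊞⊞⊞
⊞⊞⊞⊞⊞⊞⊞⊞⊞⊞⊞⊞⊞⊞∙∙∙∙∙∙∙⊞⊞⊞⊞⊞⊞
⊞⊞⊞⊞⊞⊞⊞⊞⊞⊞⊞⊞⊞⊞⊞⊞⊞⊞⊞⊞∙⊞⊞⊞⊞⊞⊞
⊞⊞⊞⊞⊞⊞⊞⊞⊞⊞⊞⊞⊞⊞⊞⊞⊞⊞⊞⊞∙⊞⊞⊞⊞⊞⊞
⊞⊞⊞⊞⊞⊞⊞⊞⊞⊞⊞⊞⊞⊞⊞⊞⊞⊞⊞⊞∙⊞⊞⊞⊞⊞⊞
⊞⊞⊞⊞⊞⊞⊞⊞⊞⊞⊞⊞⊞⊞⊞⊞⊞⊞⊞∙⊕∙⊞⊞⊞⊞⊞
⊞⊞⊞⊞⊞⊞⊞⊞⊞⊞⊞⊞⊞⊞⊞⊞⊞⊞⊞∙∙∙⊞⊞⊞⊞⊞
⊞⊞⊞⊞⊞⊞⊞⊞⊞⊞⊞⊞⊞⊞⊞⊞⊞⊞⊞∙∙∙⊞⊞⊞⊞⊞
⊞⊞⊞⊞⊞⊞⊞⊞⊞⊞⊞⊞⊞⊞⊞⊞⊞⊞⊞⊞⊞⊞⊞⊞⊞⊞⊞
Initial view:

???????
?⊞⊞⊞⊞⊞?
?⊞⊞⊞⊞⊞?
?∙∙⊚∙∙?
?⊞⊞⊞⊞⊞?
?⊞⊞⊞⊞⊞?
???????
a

???????
?∙⊞⊞⊞⊞⊞
?⊕⊞⊞⊞⊞⊞
?∙∙⊚∙∙∙
?⊞⊞⊞⊞⊞⊞
?⊞⊞⊞⊞⊞⊞
???????

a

???????
?∙∙⊞⊞⊞⊞
?∙⊕⊞⊞⊞⊞
?⊡∙⊚∙∙∙
?∙⊞⊞⊞⊞⊞
?∙⊞⊞⊞⊞⊞
???????

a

???????
?∙∙∙⊞⊞⊞
?∙∙⊕⊞⊞⊞
?∙⊡⊚∙∙∙
?⊞∙⊞⊞⊞⊞
?⊞∙⊞⊞⊞⊞
???????

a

???????
?⊞∙∙∙⊞⊞
?⊞∙∙⊕⊞⊞
?⊞∙⊚∙∙∙
?⊞⊞∙⊞⊞⊞
?⊞⊞∙⊞⊞⊞
???????

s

?⊞∙∙∙⊞⊞
?⊞∙∙⊕⊞⊞
?⊞∙⊡∙∙∙
?⊞⊞⊚⊞⊞⊞
?⊞⊞∙⊞⊞⊞
?⊞⊞∙⊞⊞?
???????

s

?⊞∙∙⊕⊞⊞
?⊞∙⊡∙∙∙
?⊞⊞∙⊞⊞⊞
?⊞⊞⊚⊞⊞⊞
?⊞⊞∙⊞⊞?
?⊞⊞∙⊞⊞?
???????

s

?⊞∙⊡∙∙∙
?⊞⊞∙⊞⊞⊞
?⊞⊞∙⊞⊞⊞
?⊞⊞⊚⊞⊞?
?⊞⊞∙⊞⊞?
?⊞⊞∙∙⊕?
???????

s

?⊞⊞∙⊞⊞⊞
?⊞⊞∙⊞⊞⊞
?⊞⊞∙⊞⊞?
?⊞⊞⊚⊞⊞?
?⊞⊞∙∙⊕?
?⊞⊞∙∙∙?
???????

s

?⊞⊞∙⊞⊞⊞
?⊞⊞∙⊞⊞?
?⊞⊞∙⊞⊞?
?⊞⊞⊚∙⊕?
?⊞⊞∙∙∙?
?⊞⊞∙∙∙?
???????

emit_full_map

⊞∙∙∙⊞⊞⊞⊞⊞
⊞∙∙⊕⊞⊞⊞⊞⊞
⊞∙⊡∙∙∙∙∙∙
⊞⊞∙⊞⊞⊞⊞⊞⊞
⊞⊞∙⊞⊞⊞⊞⊞⊞
⊞⊞∙⊞⊞????
⊞⊞∙⊞⊞????
⊞⊞⊚∙⊕????
⊞⊞∙∙∙????
⊞⊞∙∙∙????

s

?⊞⊞∙⊞⊞?
?⊞⊞∙⊞⊞?
?⊞⊞∙∙⊕?
?⊞⊞⊚∙∙?
?⊞⊞∙∙∙?
?⊞⊞⊞⊞⊞?
???????

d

⊞⊞∙⊞⊞??
⊞⊞∙⊞⊞⊞?
⊞⊞∙∙⊕∙?
⊞⊞∙⊚∙∙?
⊞⊞∙∙∙∙?
⊞⊞⊞⊞⊞⊞?
???????

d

⊞∙⊞⊞???
⊞∙⊞⊞⊞⊞?
⊞∙∙⊕∙∙?
⊞∙∙⊚∙∙?
⊞∙∙∙∙∙?
⊞⊞⊞⊞⊞⊞?
???????

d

∙⊞⊞????
∙⊞⊞⊞⊞⊞?
∙∙⊕∙∙∙?
∙∙∙⊚∙∙?
∙∙∙∙∙∙?
⊞⊞⊞⊞⊞⊞?
???????

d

⊞⊞?????
⊞⊞⊞⊞⊞⊞?
∙⊕∙∙∙⊞?
∙∙∙⊚∙∙?
∙∙∙∙∙⊞?
⊞⊞⊞⊞⊞⊞?
???????

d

⊞??????
⊞⊞⊞⊞⊞∙?
⊕∙∙∙⊞∙?
∙∙∙⊚∙∙?
∙∙∙∙⊞∙?
⊞⊞⊞⊞⊞∙?
???????

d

???????
⊞⊞⊞⊞∙∙?
∙∙∙⊞∙∙?
∙∙∙⊚∙∙?
∙∙∙⊞∙∙?
⊞⊞⊞⊞∙∙?
???????

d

???????
⊞⊞⊞∙∙∙?
∙∙⊞∙∙∙?
∙∙∙⊚∙∙?
∙∙⊞∙∙∙?
⊞⊞⊞∙∙∙?
???????

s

⊞⊞⊞∙∙∙?
∙∙⊞∙∙∙?
∙∙∙∙∙∙?
∙∙⊞⊚∙∙?
⊞⊞⊞∙∙∙?
?⊞⊞⊞⊞⊞?
???????

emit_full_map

⊞∙∙∙⊞⊞⊞⊞⊞???
⊞∙∙⊕⊞⊞⊞⊞⊞???
⊞∙⊡∙∙∙∙∙∙???
⊞⊞∙⊞⊞⊞⊞⊞⊞???
⊞⊞∙⊞⊞⊞⊞⊞⊞???
⊞⊞∙⊞⊞???????
⊞⊞∙⊞⊞⊞⊞⊞⊞∙∙∙
⊞⊞∙∙⊕∙∙∙⊞∙∙∙
⊞⊞∙∙∙∙∙∙∙∙∙∙
⊞⊞∙∙∙∙∙∙⊞⊚∙∙
⊞⊞⊞⊞⊞⊞⊞⊞⊞∙∙∙
???????⊞⊞⊞⊞⊞

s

∙∙⊞∙∙∙?
∙∙∙∙∙∙?
∙∙⊞∙∙∙?
⊞⊞⊞⊚∙∙?
?⊞⊞⊞⊞⊞?
?⊞⊞⊞⊞⊞?
???????

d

∙⊞∙∙∙??
∙∙∙∙∙∙?
∙⊞∙∙∙∙?
⊞⊞∙⊚∙∙?
⊞⊞⊞⊞⊞⊞?
⊞⊞⊞⊞⊞⊞?
???????

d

⊞∙∙∙???
∙∙∙∙∙∙?
⊞∙∙∙∙∙?
⊞∙∙⊚∙∙?
⊞⊞⊞⊞⊞⊞?
⊞⊞⊞⊞⊞⊞?
???????

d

∙∙∙????
∙∙∙∙∙∙?
∙∙∙∙∙∙?
∙∙∙⊚∙∙?
⊞⊞⊞⊞⊞⊞?
⊞⊞⊞⊞⊞⊞?
???????

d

∙∙?????
∙∙∙∙∙∙?
∙∙∙∙∙∙?
∙∙∙⊚∙∙?
⊞⊞⊞⊞⊞∙?
⊞⊞⊞⊞⊞∙?
???????

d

∙??????
∙∙∙∙∙⊞?
∙∙∙∙∙⊞?
∙∙∙⊚∙⊞?
⊞⊞⊞⊞∙⊞?
⊞⊞⊞⊞∙⊞?
???????

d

???????
∙∙∙∙⊞⊞?
∙∙∙∙⊞⊞?
∙∙∙⊚⊞⊞?
⊞⊞⊞∙⊞⊞?
⊞⊞⊞∙⊞⊞?
???????

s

∙∙∙∙⊞⊞?
∙∙∙∙⊞⊞?
∙∙∙∙⊞⊞?
⊞⊞⊞⊚⊞⊞?
⊞⊞⊞∙⊞⊞?
?⊞⊞∙⊞⊞?
???????

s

∙∙∙∙⊞⊞?
∙∙∙∙⊞⊞?
⊞⊞⊞∙⊞⊞?
⊞⊞⊞⊚⊞⊞?
?⊞⊞∙⊞⊞?
?⊞∙⊕∙⊞?
???????

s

∙∙∙∙⊞⊞?
⊞⊞⊞∙⊞⊞?
⊞⊞⊞∙⊞⊞?
?⊞⊞⊚⊞⊞?
?⊞∙⊕∙⊞?
?⊞∙∙∙⊞?
???????

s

⊞⊞⊞∙⊞⊞?
⊞⊞⊞∙⊞⊞?
?⊞⊞∙⊞⊞?
?⊞∙⊚∙⊞?
?⊞∙∙∙⊞?
?⊞∙∙∙⊞?
???????

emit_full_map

⊞∙∙∙⊞⊞⊞⊞⊞?????????
⊞∙∙⊕⊞⊞⊞⊞⊞?????????
⊞∙⊡∙∙∙∙∙∙?????????
⊞⊞∙⊞⊞⊞⊞⊞⊞?????????
⊞⊞∙⊞⊞⊞⊞⊞⊞?????????
⊞⊞∙⊞⊞?????????????
⊞⊞∙⊞⊞⊞⊞⊞⊞∙∙∙??????
⊞⊞∙∙⊕∙∙∙⊞∙∙∙??????
⊞⊞∙∙∙∙∙∙∙∙∙∙∙∙∙∙⊞⊞
⊞⊞∙∙∙∙∙∙⊞∙∙∙∙∙∙∙⊞⊞
⊞⊞⊞⊞⊞⊞⊞⊞⊞∙∙∙∙∙∙∙⊞⊞
???????⊞⊞⊞⊞⊞⊞⊞⊞∙⊞⊞
???????⊞⊞⊞⊞⊞⊞⊞⊞∙⊞⊞
?????????????⊞⊞∙⊞⊞
?????????????⊞∙⊚∙⊞
?????????????⊞∙∙∙⊞
?????????????⊞∙∙∙⊞


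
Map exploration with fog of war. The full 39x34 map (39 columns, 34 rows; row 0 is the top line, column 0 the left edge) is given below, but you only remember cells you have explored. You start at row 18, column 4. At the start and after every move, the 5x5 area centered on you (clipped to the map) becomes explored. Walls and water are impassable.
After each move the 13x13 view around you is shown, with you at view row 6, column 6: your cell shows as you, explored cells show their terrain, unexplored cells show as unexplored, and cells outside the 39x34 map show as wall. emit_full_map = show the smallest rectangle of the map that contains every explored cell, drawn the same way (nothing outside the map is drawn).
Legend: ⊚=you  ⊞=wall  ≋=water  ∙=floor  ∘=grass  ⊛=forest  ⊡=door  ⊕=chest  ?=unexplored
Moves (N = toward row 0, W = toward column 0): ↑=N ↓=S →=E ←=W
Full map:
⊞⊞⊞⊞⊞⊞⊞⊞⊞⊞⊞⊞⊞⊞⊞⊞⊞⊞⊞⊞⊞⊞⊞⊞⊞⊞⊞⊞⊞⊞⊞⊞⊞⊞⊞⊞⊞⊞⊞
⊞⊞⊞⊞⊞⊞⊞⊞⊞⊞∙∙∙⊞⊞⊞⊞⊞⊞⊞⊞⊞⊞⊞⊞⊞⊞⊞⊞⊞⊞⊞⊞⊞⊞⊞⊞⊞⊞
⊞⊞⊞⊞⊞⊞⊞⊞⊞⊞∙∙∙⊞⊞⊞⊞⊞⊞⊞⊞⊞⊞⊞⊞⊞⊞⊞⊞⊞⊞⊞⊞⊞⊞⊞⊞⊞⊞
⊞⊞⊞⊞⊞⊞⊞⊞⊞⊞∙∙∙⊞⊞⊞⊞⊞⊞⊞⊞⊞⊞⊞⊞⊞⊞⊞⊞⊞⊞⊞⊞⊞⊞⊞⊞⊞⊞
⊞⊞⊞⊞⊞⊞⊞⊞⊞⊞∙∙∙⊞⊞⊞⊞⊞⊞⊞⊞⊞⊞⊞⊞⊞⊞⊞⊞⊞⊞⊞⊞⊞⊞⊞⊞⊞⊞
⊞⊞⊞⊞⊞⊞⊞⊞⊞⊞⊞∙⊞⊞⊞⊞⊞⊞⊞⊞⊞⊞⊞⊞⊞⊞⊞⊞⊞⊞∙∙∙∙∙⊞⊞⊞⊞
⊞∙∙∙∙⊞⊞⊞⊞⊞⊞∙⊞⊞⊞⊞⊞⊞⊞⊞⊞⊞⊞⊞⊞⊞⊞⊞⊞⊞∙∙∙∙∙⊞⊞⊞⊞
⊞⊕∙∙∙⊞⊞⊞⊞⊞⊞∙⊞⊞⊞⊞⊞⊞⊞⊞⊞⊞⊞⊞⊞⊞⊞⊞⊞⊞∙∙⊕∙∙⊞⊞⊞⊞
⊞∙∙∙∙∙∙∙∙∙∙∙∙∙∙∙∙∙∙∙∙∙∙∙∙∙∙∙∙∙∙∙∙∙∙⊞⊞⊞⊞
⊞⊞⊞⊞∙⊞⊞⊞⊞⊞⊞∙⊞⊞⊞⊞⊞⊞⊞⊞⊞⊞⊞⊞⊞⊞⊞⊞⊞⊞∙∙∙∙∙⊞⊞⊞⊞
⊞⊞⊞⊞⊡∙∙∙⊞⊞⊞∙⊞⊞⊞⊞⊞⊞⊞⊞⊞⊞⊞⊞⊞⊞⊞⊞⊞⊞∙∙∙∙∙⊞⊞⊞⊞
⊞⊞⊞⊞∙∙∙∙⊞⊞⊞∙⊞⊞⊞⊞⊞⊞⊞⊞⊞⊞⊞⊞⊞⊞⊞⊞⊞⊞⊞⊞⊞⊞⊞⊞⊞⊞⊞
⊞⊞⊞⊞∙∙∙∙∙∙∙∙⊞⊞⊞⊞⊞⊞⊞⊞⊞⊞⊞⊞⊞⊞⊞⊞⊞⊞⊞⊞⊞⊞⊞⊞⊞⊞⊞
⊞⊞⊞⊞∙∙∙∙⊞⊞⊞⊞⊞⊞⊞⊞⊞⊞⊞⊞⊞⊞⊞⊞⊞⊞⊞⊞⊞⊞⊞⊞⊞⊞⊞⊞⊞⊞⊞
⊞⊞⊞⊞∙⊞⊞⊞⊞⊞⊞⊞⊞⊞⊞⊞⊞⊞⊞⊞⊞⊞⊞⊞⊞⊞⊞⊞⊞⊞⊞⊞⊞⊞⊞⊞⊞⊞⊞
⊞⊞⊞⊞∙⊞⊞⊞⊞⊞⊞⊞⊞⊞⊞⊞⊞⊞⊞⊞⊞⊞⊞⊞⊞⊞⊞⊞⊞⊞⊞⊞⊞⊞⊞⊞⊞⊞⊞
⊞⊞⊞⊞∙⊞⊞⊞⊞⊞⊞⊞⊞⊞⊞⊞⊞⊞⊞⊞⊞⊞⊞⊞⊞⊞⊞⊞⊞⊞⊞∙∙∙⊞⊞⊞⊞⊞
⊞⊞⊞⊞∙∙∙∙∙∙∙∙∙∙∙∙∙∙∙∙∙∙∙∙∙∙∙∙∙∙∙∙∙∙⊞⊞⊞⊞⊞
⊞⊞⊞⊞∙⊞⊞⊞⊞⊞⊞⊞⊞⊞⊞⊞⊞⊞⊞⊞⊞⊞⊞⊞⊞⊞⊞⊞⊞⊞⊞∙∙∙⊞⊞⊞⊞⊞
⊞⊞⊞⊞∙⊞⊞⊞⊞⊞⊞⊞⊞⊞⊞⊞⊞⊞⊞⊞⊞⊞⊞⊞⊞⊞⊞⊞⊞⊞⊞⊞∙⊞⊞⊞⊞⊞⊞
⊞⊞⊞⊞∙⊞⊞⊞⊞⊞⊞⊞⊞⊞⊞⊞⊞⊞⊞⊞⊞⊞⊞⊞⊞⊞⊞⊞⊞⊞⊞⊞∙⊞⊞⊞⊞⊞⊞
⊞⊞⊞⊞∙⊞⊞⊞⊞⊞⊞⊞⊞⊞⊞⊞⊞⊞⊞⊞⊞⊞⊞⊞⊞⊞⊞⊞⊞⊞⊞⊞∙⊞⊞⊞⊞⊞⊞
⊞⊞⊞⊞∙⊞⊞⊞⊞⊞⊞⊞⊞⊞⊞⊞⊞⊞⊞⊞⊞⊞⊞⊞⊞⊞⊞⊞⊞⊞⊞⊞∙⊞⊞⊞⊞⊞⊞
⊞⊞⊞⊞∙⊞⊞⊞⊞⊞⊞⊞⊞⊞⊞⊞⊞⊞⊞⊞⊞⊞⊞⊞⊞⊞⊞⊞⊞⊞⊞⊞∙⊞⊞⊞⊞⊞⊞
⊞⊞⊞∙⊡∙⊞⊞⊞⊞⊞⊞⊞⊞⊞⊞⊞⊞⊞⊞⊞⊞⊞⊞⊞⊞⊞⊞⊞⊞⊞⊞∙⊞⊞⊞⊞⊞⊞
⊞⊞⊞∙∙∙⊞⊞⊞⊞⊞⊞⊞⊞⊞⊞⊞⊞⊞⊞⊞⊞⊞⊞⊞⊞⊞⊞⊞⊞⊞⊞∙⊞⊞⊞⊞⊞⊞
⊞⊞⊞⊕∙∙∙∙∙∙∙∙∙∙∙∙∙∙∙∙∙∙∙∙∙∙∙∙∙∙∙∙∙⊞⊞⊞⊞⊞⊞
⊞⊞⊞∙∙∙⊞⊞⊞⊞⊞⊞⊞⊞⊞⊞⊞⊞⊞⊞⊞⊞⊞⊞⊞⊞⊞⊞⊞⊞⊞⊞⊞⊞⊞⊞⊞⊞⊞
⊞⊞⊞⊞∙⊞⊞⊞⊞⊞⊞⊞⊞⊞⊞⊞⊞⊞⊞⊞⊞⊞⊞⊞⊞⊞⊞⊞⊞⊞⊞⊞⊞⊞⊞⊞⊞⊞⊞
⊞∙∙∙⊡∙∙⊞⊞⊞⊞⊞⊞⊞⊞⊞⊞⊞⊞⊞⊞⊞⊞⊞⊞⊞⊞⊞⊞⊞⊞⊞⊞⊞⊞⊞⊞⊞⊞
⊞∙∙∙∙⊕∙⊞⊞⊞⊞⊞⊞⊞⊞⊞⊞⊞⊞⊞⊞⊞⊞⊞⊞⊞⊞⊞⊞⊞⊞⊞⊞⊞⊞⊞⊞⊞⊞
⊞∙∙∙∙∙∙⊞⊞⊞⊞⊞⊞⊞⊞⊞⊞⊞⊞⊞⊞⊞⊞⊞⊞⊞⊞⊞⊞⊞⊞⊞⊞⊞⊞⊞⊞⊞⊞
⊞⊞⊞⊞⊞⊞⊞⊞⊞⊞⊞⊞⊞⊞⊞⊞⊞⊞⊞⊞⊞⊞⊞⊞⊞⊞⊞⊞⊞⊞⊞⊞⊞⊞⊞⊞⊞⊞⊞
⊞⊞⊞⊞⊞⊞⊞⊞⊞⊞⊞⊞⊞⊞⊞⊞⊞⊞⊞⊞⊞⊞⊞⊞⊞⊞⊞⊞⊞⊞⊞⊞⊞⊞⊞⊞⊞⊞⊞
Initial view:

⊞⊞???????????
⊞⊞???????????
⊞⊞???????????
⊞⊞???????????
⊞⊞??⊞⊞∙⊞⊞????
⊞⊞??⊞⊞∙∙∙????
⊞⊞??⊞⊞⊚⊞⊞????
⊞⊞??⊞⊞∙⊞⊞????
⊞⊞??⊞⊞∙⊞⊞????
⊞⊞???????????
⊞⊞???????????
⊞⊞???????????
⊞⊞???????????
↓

⊞⊞???????????
⊞⊞???????????
⊞⊞???????????
⊞⊞??⊞⊞∙⊞⊞????
⊞⊞??⊞⊞∙∙∙????
⊞⊞??⊞⊞∙⊞⊞????
⊞⊞??⊞⊞⊚⊞⊞????
⊞⊞??⊞⊞∙⊞⊞????
⊞⊞??⊞⊞∙⊞⊞????
⊞⊞???????????
⊞⊞???????????
⊞⊞???????????
⊞⊞???????????

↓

⊞⊞???????????
⊞⊞???????????
⊞⊞??⊞⊞∙⊞⊞????
⊞⊞??⊞⊞∙∙∙????
⊞⊞??⊞⊞∙⊞⊞????
⊞⊞??⊞⊞∙⊞⊞????
⊞⊞??⊞⊞⊚⊞⊞????
⊞⊞??⊞⊞∙⊞⊞????
⊞⊞??⊞⊞∙⊞⊞????
⊞⊞???????????
⊞⊞???????????
⊞⊞???????????
⊞⊞???????????

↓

⊞⊞???????????
⊞⊞??⊞⊞∙⊞⊞????
⊞⊞??⊞⊞∙∙∙????
⊞⊞??⊞⊞∙⊞⊞????
⊞⊞??⊞⊞∙⊞⊞????
⊞⊞??⊞⊞∙⊞⊞????
⊞⊞??⊞⊞⊚⊞⊞????
⊞⊞??⊞⊞∙⊞⊞????
⊞⊞??⊞⊞∙⊞⊞????
⊞⊞???????????
⊞⊞???????????
⊞⊞???????????
⊞⊞???????????

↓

⊞⊞??⊞⊞∙⊞⊞????
⊞⊞??⊞⊞∙∙∙????
⊞⊞??⊞⊞∙⊞⊞????
⊞⊞??⊞⊞∙⊞⊞????
⊞⊞??⊞⊞∙⊞⊞????
⊞⊞??⊞⊞∙⊞⊞????
⊞⊞??⊞⊞⊚⊞⊞????
⊞⊞??⊞⊞∙⊞⊞????
⊞⊞??⊞∙⊡∙⊞????
⊞⊞???????????
⊞⊞???????????
⊞⊞???????????
⊞⊞???????????

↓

⊞⊞??⊞⊞∙∙∙????
⊞⊞??⊞⊞∙⊞⊞????
⊞⊞??⊞⊞∙⊞⊞????
⊞⊞??⊞⊞∙⊞⊞????
⊞⊞??⊞⊞∙⊞⊞????
⊞⊞??⊞⊞∙⊞⊞????
⊞⊞??⊞⊞⊚⊞⊞????
⊞⊞??⊞∙⊡∙⊞????
⊞⊞??⊞∙∙∙⊞????
⊞⊞???????????
⊞⊞???????????
⊞⊞???????????
⊞⊞???????????

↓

⊞⊞??⊞⊞∙⊞⊞????
⊞⊞??⊞⊞∙⊞⊞????
⊞⊞??⊞⊞∙⊞⊞????
⊞⊞??⊞⊞∙⊞⊞????
⊞⊞??⊞⊞∙⊞⊞????
⊞⊞??⊞⊞∙⊞⊞????
⊞⊞??⊞∙⊚∙⊞????
⊞⊞??⊞∙∙∙⊞????
⊞⊞??⊞⊕∙∙∙????
⊞⊞???????????
⊞⊞???????????
⊞⊞???????????
⊞⊞???????????

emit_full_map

⊞⊞∙⊞⊞
⊞⊞∙∙∙
⊞⊞∙⊞⊞
⊞⊞∙⊞⊞
⊞⊞∙⊞⊞
⊞⊞∙⊞⊞
⊞⊞∙⊞⊞
⊞⊞∙⊞⊞
⊞∙⊚∙⊞
⊞∙∙∙⊞
⊞⊕∙∙∙

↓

⊞⊞??⊞⊞∙⊞⊞????
⊞⊞??⊞⊞∙⊞⊞????
⊞⊞??⊞⊞∙⊞⊞????
⊞⊞??⊞⊞∙⊞⊞????
⊞⊞??⊞⊞∙⊞⊞????
⊞⊞??⊞∙⊡∙⊞????
⊞⊞??⊞∙⊚∙⊞????
⊞⊞??⊞⊕∙∙∙????
⊞⊞??⊞∙∙∙⊞????
⊞⊞???????????
⊞⊞???????????
⊞⊞???????????
⊞⊞???????????

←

⊞⊞⊞??⊞⊞∙⊞⊞???
⊞⊞⊞??⊞⊞∙⊞⊞???
⊞⊞⊞??⊞⊞∙⊞⊞???
⊞⊞⊞??⊞⊞∙⊞⊞???
⊞⊞⊞?⊞⊞⊞∙⊞⊞???
⊞⊞⊞?⊞⊞∙⊡∙⊞???
⊞⊞⊞?⊞⊞⊚∙∙⊞???
⊞⊞⊞?⊞⊞⊕∙∙∙???
⊞⊞⊞?⊞⊞∙∙∙⊞???
⊞⊞⊞??????????
⊞⊞⊞??????????
⊞⊞⊞??????????
⊞⊞⊞??????????

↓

⊞⊞⊞??⊞⊞∙⊞⊞???
⊞⊞⊞??⊞⊞∙⊞⊞???
⊞⊞⊞??⊞⊞∙⊞⊞???
⊞⊞⊞?⊞⊞⊞∙⊞⊞???
⊞⊞⊞?⊞⊞∙⊡∙⊞???
⊞⊞⊞?⊞⊞∙∙∙⊞???
⊞⊞⊞?⊞⊞⊚∙∙∙???
⊞⊞⊞?⊞⊞∙∙∙⊞???
⊞⊞⊞?⊞⊞⊞∙⊞????
⊞⊞⊞??????????
⊞⊞⊞??????????
⊞⊞⊞??????????
⊞⊞⊞??????????

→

⊞⊞??⊞⊞∙⊞⊞????
⊞⊞??⊞⊞∙⊞⊞????
⊞⊞??⊞⊞∙⊞⊞????
⊞⊞?⊞⊞⊞∙⊞⊞????
⊞⊞?⊞⊞∙⊡∙⊞????
⊞⊞?⊞⊞∙∙∙⊞????
⊞⊞?⊞⊞⊕⊚∙∙????
⊞⊞?⊞⊞∙∙∙⊞????
⊞⊞?⊞⊞⊞∙⊞⊞????
⊞⊞???????????
⊞⊞???????????
⊞⊞???????????
⊞⊞???????????

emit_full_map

?⊞⊞∙⊞⊞
?⊞⊞∙∙∙
?⊞⊞∙⊞⊞
?⊞⊞∙⊞⊞
?⊞⊞∙⊞⊞
?⊞⊞∙⊞⊞
?⊞⊞∙⊞⊞
⊞⊞⊞∙⊞⊞
⊞⊞∙⊡∙⊞
⊞⊞∙∙∙⊞
⊞⊞⊕⊚∙∙
⊞⊞∙∙∙⊞
⊞⊞⊞∙⊞⊞

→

⊞??⊞⊞∙⊞⊞?????
⊞??⊞⊞∙⊞⊞?????
⊞??⊞⊞∙⊞⊞?????
⊞?⊞⊞⊞∙⊞⊞?????
⊞?⊞⊞∙⊡∙⊞⊞????
⊞?⊞⊞∙∙∙⊞⊞????
⊞?⊞⊞⊕∙⊚∙∙????
⊞?⊞⊞∙∙∙⊞⊞????
⊞?⊞⊞⊞∙⊞⊞⊞????
⊞????????????
⊞????????????
⊞????????????
⊞????????????

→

??⊞⊞∙⊞⊞??????
??⊞⊞∙⊞⊞??????
??⊞⊞∙⊞⊞??????
?⊞⊞⊞∙⊞⊞??????
?⊞⊞∙⊡∙⊞⊞⊞????
?⊞⊞∙∙∙⊞⊞⊞????
?⊞⊞⊕∙∙⊚∙∙????
?⊞⊞∙∙∙⊞⊞⊞????
?⊞⊞⊞∙⊞⊞⊞⊞????
?????????????
?????????????
?????????????
?????????????

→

?⊞⊞∙⊞⊞???????
?⊞⊞∙⊞⊞???????
?⊞⊞∙⊞⊞???????
⊞⊞⊞∙⊞⊞???????
⊞⊞∙⊡∙⊞⊞⊞⊞????
⊞⊞∙∙∙⊞⊞⊞⊞????
⊞⊞⊕∙∙∙⊚∙∙????
⊞⊞∙∙∙⊞⊞⊞⊞????
⊞⊞⊞∙⊞⊞⊞⊞⊞????
?????????????
?????????????
?????????????
?????????????

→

⊞⊞∙⊞⊞????????
⊞⊞∙⊞⊞????????
⊞⊞∙⊞⊞????????
⊞⊞∙⊞⊞????????
⊞∙⊡∙⊞⊞⊞⊞⊞????
⊞∙∙∙⊞⊞⊞⊞⊞????
⊞⊕∙∙∙∙⊚∙∙????
⊞∙∙∙⊞⊞⊞⊞⊞????
⊞⊞∙⊞⊞⊞⊞⊞⊞????
?????????????
?????????????
?????????????
?????????????

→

⊞∙⊞⊞?????????
⊞∙⊞⊞?????????
⊞∙⊞⊞?????????
⊞∙⊞⊞?????????
∙⊡∙⊞⊞⊞⊞⊞⊞????
∙∙∙⊞⊞⊞⊞⊞⊞????
⊕∙∙∙∙∙⊚∙∙????
∙∙∙⊞⊞⊞⊞⊞⊞????
⊞∙⊞⊞⊞⊞⊞⊞⊞????
?????????????
?????????????
?????????????
?????????????

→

∙⊞⊞??????????
∙⊞⊞??????????
∙⊞⊞??????????
∙⊞⊞??????????
⊡∙⊞⊞⊞⊞⊞⊞⊞????
∙∙⊞⊞⊞⊞⊞⊞⊞????
∙∙∙∙∙∙⊚∙∙????
∙∙⊞⊞⊞⊞⊞⊞⊞????
∙⊞⊞⊞⊞⊞⊞⊞⊞????
?????????????
?????????????
?????????????
?????????????

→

⊞⊞???????????
⊞⊞???????????
⊞⊞???????????
⊞⊞???????????
∙⊞⊞⊞⊞⊞⊞⊞⊞????
∙⊞⊞⊞⊞⊞⊞⊞⊞????
∙∙∙∙∙∙⊚∙∙????
∙⊞⊞⊞⊞⊞⊞⊞⊞????
⊞⊞⊞⊞⊞⊞⊞⊞⊞????
?????????????
?????????????
?????????????
?????????????

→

⊞????????????
⊞????????????
⊞????????????
⊞????????????
⊞⊞⊞⊞⊞⊞⊞⊞⊞????
⊞⊞⊞⊞⊞⊞⊞⊞⊞????
∙∙∙∙∙∙⊚∙∙????
⊞⊞⊞⊞⊞⊞⊞⊞⊞????
⊞⊞⊞⊞⊞⊞⊞⊞⊞????
?????????????
?????????????
?????????????
?????????????

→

?????????????
?????????????
?????????????
?????????????
⊞⊞⊞⊞⊞⊞⊞⊞⊞????
⊞⊞⊞⊞⊞⊞⊞⊞⊞????
∙∙∙∙∙∙⊚∙∙????
⊞⊞⊞⊞⊞⊞⊞⊞⊞????
⊞⊞⊞⊞⊞⊞⊞⊞⊞????
?????????????
?????????????
?????????????
?????????????

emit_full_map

?⊞⊞∙⊞⊞?????????
?⊞⊞∙∙∙?????????
?⊞⊞∙⊞⊞?????????
?⊞⊞∙⊞⊞?????????
?⊞⊞∙⊞⊞?????????
?⊞⊞∙⊞⊞?????????
?⊞⊞∙⊞⊞?????????
⊞⊞⊞∙⊞⊞?????????
⊞⊞∙⊡∙⊞⊞⊞⊞⊞⊞⊞⊞⊞⊞
⊞⊞∙∙∙⊞⊞⊞⊞⊞⊞⊞⊞⊞⊞
⊞⊞⊕∙∙∙∙∙∙∙∙∙⊚∙∙
⊞⊞∙∙∙⊞⊞⊞⊞⊞⊞⊞⊞⊞⊞
⊞⊞⊞∙⊞⊞⊞⊞⊞⊞⊞⊞⊞⊞⊞
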